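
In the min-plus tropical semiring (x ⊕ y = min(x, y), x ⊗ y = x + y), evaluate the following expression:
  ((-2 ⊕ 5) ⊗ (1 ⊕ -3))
((-2 ⊕ 5) ⊗ (1 ⊕ -3)) = -5

Expand innermost to outermost. Recall ⊕ takes the minimum of its arguments and ⊗ takes their sum. Working out the expression ((-2 ⊕ 5) ⊗ (1 ⊕ -3)) gives -5.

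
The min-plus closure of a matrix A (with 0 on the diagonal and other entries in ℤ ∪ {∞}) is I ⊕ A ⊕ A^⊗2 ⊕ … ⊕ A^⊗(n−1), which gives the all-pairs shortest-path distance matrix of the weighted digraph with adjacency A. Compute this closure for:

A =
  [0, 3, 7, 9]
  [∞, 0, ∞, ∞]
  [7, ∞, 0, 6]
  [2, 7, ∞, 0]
Closure =
  [0, 3, 7, 9]
  [∞, 0, ∞, ∞]
  [7, 10, 0, 6]
  [2, 5, 9, 0]

This is the Floyd-Warshall all-pairs shortest-path computation. For each intermediate vertex k = 0, 1, …, 3, update dist[i][j] ← min(dist[i][j], dist[i][k] + dist[k][j]). The final matrix gives, for each (i, j), the minimum total weight of any directed path from i to j (possibly empty when i = j).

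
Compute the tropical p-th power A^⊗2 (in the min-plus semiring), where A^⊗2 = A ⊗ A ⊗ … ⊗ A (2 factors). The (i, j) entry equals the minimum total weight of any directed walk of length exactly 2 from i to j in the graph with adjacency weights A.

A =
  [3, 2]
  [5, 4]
A^⊗2 =
  [6, 5]
  [8, 7]

Each entry (A^⊗2)_ij equals the minimum over all length-2 walks i = v_0 → v_1 → … → v_2 = j of Σ_t A[v_t][v_{t+1}]. For example, for (i, j) = (0, 1) we minimise over 2 possible intermediate vertex sequences; the minimum is 5, attained along the walk 0 → 0 → 1.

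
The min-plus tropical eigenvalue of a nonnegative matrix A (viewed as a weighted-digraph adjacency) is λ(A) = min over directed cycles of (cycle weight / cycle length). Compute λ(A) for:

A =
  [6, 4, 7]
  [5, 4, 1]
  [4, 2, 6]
λ(A) = 3/2

Enumerate directed cycles and compute their means (weight / length). Sample:
  cycle 0 → 0: weight = 6, length = 1, mean = 6/1 ≈ 6.000
  cycle 1 → 1: weight = 4, length = 1, mean = 4/1 ≈ 4.000
  cycle 2 → 2: weight = 6, length = 1, mean = 6/1 ≈ 6.000
  cycle 0 → 1 → 0: weight = 9, length = 2, mean = 9/2 ≈ 4.500
  cycle 0 → 2 → 0: weight = 11, length = 2, mean = 11/2 ≈ 5.500
  cycle 1 → 0 → 1: weight = 9, length = 2, mean = 9/2 ≈ 4.500
Minimum mean = 1.500, attained e.g. along the cycle 1 → 2 → 1 with weight 3 and length 2. So λ(A) = 3/2 = 3/2.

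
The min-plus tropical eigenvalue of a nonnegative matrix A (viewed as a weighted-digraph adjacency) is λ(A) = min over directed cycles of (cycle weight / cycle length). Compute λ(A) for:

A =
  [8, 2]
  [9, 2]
λ(A) = 2

Enumerate directed cycles and compute their means (weight / length). Sample:
  cycle 0 → 0: weight = 8, length = 1, mean = 8/1 ≈ 8.000
  cycle 1 → 1: weight = 2, length = 1, mean = 2/1 ≈ 2.000
  cycle 0 → 1 → 0: weight = 11, length = 2, mean = 11/2 ≈ 5.500
  cycle 1 → 0 → 1: weight = 11, length = 2, mean = 11/2 ≈ 5.500
Minimum mean = 2.000, attained e.g. along the cycle 1 → 1 with weight 2 and length 1. So λ(A) = 2/1 = 2.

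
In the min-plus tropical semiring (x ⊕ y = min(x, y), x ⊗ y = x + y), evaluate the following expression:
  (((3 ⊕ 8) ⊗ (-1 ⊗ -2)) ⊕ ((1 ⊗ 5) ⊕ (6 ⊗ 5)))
(((3 ⊕ 8) ⊗ (-1 ⊗ -2)) ⊕ ((1 ⊗ 5) ⊕ (6 ⊗ 5))) = 0

Expand innermost to outermost. Recall ⊕ takes the minimum of its arguments and ⊗ takes their sum. Working out the expression (((3 ⊕ 8) ⊗ (-1 ⊗ -2)) ⊕ ((1 ⊗ 5) ⊕ (6 ⊗ 5))) gives 0.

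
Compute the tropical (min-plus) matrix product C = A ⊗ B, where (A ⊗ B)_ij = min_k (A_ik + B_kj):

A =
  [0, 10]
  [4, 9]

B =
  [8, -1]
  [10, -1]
A ⊗ B =
  [8, -1]
  [12, 3]

Apply the min-plus product entry-by-entry:
  C[0][0] = min over k of (A[0][0] + B[0][0] = 0 + 8 = 8, A[0][1] + B[1][0] = 10 + 10 = 20) = 8 (attained at k = 0)
  C[0][1] = min over k of (A[0][0] + B[0][1] = 0 + -1 = -1, A[0][1] + B[1][1] = 10 + -1 = 9) = -1 (attained at k = 0)
  C[1][0] = min over k of (A[1][0] + B[0][0] = 4 + 8 = 12, A[1][1] + B[1][0] = 9 + 10 = 19) = 12 (attained at k = 0)
  C[1][1] = min over k of (A[1][0] + B[0][1] = 4 + -1 = 3, A[1][1] + B[1][1] = 9 + -1 = 8) = 3 (attained at k = 0)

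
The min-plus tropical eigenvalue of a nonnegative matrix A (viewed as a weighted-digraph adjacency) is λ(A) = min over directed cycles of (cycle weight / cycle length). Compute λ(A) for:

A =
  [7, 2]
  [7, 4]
λ(A) = 4

Enumerate directed cycles and compute their means (weight / length). Sample:
  cycle 0 → 0: weight = 7, length = 1, mean = 7/1 ≈ 7.000
  cycle 1 → 1: weight = 4, length = 1, mean = 4/1 ≈ 4.000
  cycle 0 → 1 → 0: weight = 9, length = 2, mean = 9/2 ≈ 4.500
  cycle 1 → 0 → 1: weight = 9, length = 2, mean = 9/2 ≈ 4.500
Minimum mean = 4.000, attained e.g. along the cycle 1 → 1 with weight 4 and length 1. So λ(A) = 4/1 = 4.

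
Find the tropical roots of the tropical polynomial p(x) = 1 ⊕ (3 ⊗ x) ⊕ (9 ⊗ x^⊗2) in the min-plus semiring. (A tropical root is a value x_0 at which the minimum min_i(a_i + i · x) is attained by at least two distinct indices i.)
Roots: {-6, -2}

Each tropical root is a break point of the lower envelope of the lines y = a_i + i · x (there are 3 lines, with slopes 0, 1, ..., 2). Only the lines that attain the minimum somewhere contribute to roots; other lines are dominated. Here the surviving (envelope) indices are i = 2, i = 1, i = 0.
Intersections between consecutive envelope lines give the roots: for adjacent envelope indices i < j the intersection is x = (a_i − a_j) / (j − i). Reading off the sorted break points: {-6, -2}.
Verification: at each break x_0, at least two indices attain the minimum of min_i(a_i + i · x_0).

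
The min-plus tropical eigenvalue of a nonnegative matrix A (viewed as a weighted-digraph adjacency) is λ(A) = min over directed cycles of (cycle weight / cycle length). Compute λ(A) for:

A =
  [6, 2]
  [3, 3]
λ(A) = 5/2

Enumerate directed cycles and compute their means (weight / length). Sample:
  cycle 0 → 0: weight = 6, length = 1, mean = 6/1 ≈ 6.000
  cycle 1 → 1: weight = 3, length = 1, mean = 3/1 ≈ 3.000
  cycle 0 → 1 → 0: weight = 5, length = 2, mean = 5/2 ≈ 2.500
  cycle 1 → 0 → 1: weight = 5, length = 2, mean = 5/2 ≈ 2.500
Minimum mean = 2.500, attained e.g. along the cycle 0 → 1 → 0 with weight 5 and length 2. So λ(A) = 5/2 = 5/2.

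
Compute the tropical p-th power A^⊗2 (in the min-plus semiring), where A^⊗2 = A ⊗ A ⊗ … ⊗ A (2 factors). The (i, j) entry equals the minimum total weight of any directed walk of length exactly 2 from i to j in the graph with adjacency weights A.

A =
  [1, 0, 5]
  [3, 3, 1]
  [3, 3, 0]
A^⊗2 =
  [2, 1, 1]
  [4, 3, 1]
  [3, 3, 0]

Each entry (A^⊗2)_ij equals the minimum over all length-2 walks i = v_0 → v_1 → … → v_2 = j of Σ_t A[v_t][v_{t+1}]. For example, for (i, j) = (0, 2) we minimise over 3 possible intermediate vertex sequences; the minimum is 1, attained along the walk 0 → 1 → 2.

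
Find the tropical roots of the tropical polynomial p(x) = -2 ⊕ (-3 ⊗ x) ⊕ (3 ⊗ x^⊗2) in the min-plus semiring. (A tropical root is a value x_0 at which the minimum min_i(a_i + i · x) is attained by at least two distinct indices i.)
Roots: {-6, 1}

Each tropical root is a break point of the lower envelope of the lines y = a_i + i · x (there are 3 lines, with slopes 0, 1, ..., 2). Only the lines that attain the minimum somewhere contribute to roots; other lines are dominated. Here the surviving (envelope) indices are i = 2, i = 1, i = 0.
Intersections between consecutive envelope lines give the roots: for adjacent envelope indices i < j the intersection is x = (a_i − a_j) / (j − i). Reading off the sorted break points: {-6, 1}.
Verification: at each break x_0, at least two indices attain the minimum of min_i(a_i + i · x_0).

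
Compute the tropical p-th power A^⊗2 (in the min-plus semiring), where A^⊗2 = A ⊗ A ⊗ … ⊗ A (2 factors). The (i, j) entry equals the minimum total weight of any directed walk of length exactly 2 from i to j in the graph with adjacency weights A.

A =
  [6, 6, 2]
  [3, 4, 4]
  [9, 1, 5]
A^⊗2 =
  [9, 3, 7]
  [7, 5, 5]
  [4, 5, 5]

Each entry (A^⊗2)_ij equals the minimum over all length-2 walks i = v_0 → v_1 → … → v_2 = j of Σ_t A[v_t][v_{t+1}]. For example, for (i, j) = (0, 2) we minimise over 3 possible intermediate vertex sequences; the minimum is 7, attained along the walk 0 → 2 → 2.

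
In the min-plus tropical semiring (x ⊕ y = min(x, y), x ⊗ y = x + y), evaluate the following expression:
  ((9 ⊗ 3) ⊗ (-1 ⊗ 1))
((9 ⊗ 3) ⊗ (-1 ⊗ 1)) = 12

Expand innermost to outermost. Recall ⊕ takes the minimum of its arguments and ⊗ takes their sum. Working out the expression ((9 ⊗ 3) ⊗ (-1 ⊗ 1)) gives 12.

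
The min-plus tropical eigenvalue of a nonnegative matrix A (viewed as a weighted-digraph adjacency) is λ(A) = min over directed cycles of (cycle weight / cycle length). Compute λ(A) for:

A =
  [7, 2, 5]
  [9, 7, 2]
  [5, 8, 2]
λ(A) = 2

Enumerate directed cycles and compute their means (weight / length). Sample:
  cycle 0 → 0: weight = 7, length = 1, mean = 7/1 ≈ 7.000
  cycle 1 → 1: weight = 7, length = 1, mean = 7/1 ≈ 7.000
  cycle 2 → 2: weight = 2, length = 1, mean = 2/1 ≈ 2.000
  cycle 0 → 1 → 0: weight = 11, length = 2, mean = 11/2 ≈ 5.500
  cycle 0 → 2 → 0: weight = 10, length = 2, mean = 10/2 ≈ 5.000
  cycle 1 → 0 → 1: weight = 11, length = 2, mean = 11/2 ≈ 5.500
Minimum mean = 2.000, attained e.g. along the cycle 2 → 2 with weight 2 and length 1. So λ(A) = 2/1 = 2.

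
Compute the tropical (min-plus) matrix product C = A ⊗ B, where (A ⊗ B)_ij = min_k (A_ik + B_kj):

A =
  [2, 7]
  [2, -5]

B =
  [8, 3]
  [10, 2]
A ⊗ B =
  [10, 5]
  [5, -3]

Apply the min-plus product entry-by-entry:
  C[0][0] = min over k of (A[0][0] + B[0][0] = 2 + 8 = 10, A[0][1] + B[1][0] = 7 + 10 = 17) = 10 (attained at k = 0)
  C[0][1] = min over k of (A[0][0] + B[0][1] = 2 + 3 = 5, A[0][1] + B[1][1] = 7 + 2 = 9) = 5 (attained at k = 0)
  C[1][0] = min over k of (A[1][0] + B[0][0] = 2 + 8 = 10, A[1][1] + B[1][0] = -5 + 10 = 5) = 5 (attained at k = 1)
  C[1][1] = min over k of (A[1][0] + B[0][1] = 2 + 3 = 5, A[1][1] + B[1][1] = -5 + 2 = -3) = -3 (attained at k = 1)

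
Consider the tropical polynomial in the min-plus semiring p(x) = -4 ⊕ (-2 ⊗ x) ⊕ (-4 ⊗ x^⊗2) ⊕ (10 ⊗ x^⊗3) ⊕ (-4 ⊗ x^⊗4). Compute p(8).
p(8) = -4

A tropical monomial a ⊗ x^⊗i evaluates to a + i · x. Evaluating each term at x = 8:
  Term 0 contributes -4 + 0 · 8 = -4
  Term 1 contributes -2 + 1 · 8 = 6
  Term 2 contributes -4 + 2 · 8 = 12
  Term 3 contributes 10 + 3 · 8 = 34
  Term 4 contributes -4 + 4 · 8 = 28
p(8) = ⊕ of these = min[-4, 6, 12, 34, 28] = -4.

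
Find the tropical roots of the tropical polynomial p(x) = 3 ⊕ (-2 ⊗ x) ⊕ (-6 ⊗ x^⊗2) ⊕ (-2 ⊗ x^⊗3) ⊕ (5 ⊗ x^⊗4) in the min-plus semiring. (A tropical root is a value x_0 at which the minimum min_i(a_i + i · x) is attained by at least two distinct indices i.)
Roots: {-7, -4, 4, 5}

Each tropical root is a break point of the lower envelope of the lines y = a_i + i · x (there are 5 lines, with slopes 0, 1, ..., 4). Only the lines that attain the minimum somewhere contribute to roots; other lines are dominated. Here the surviving (envelope) indices are i = 4, i = 3, i = 2, i = 1, i = 0.
Intersections between consecutive envelope lines give the roots: for adjacent envelope indices i < j the intersection is x = (a_i − a_j) / (j − i). Reading off the sorted break points: {-7, -4, 4, 5}.
Verification: at each break x_0, at least two indices attain the minimum of min_i(a_i + i · x_0).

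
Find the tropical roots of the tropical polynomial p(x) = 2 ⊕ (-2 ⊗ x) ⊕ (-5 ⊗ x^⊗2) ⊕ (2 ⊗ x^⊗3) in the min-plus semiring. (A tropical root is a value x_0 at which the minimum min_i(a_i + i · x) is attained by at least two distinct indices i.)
Roots: {-7, 3, 4}

Each tropical root is a break point of the lower envelope of the lines y = a_i + i · x (there are 4 lines, with slopes 0, 1, ..., 3). Only the lines that attain the minimum somewhere contribute to roots; other lines are dominated. Here the surviving (envelope) indices are i = 3, i = 2, i = 1, i = 0.
Intersections between consecutive envelope lines give the roots: for adjacent envelope indices i < j the intersection is x = (a_i − a_j) / (j − i). Reading off the sorted break points: {-7, 3, 4}.
Verification: at each break x_0, at least two indices attain the minimum of min_i(a_i + i · x_0).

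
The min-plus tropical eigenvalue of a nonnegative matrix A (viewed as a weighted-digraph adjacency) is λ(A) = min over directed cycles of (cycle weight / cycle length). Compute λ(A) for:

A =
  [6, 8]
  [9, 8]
λ(A) = 6

Enumerate directed cycles and compute their means (weight / length). Sample:
  cycle 0 → 0: weight = 6, length = 1, mean = 6/1 ≈ 6.000
  cycle 1 → 1: weight = 8, length = 1, mean = 8/1 ≈ 8.000
  cycle 0 → 1 → 0: weight = 17, length = 2, mean = 17/2 ≈ 8.500
  cycle 1 → 0 → 1: weight = 17, length = 2, mean = 17/2 ≈ 8.500
Minimum mean = 6.000, attained e.g. along the cycle 0 → 0 with weight 6 and length 1. So λ(A) = 6/1 = 6.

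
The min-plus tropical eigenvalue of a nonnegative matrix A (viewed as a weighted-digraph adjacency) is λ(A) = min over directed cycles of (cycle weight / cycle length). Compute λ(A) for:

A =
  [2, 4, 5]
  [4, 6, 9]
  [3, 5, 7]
λ(A) = 2

Enumerate directed cycles and compute their means (weight / length). Sample:
  cycle 0 → 0: weight = 2, length = 1, mean = 2/1 ≈ 2.000
  cycle 1 → 1: weight = 6, length = 1, mean = 6/1 ≈ 6.000
  cycle 2 → 2: weight = 7, length = 1, mean = 7/1 ≈ 7.000
  cycle 0 → 1 → 0: weight = 8, length = 2, mean = 8/2 ≈ 4.000
  cycle 0 → 2 → 0: weight = 8, length = 2, mean = 8/2 ≈ 4.000
  cycle 1 → 0 → 1: weight = 8, length = 2, mean = 8/2 ≈ 4.000
Minimum mean = 2.000, attained e.g. along the cycle 0 → 0 with weight 2 and length 1. So λ(A) = 2/1 = 2.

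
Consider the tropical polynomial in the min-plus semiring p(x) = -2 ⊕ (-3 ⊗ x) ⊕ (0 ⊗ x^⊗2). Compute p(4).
p(4) = -2

A tropical monomial a ⊗ x^⊗i evaluates to a + i · x. Evaluating each term at x = 4:
  Term 0 contributes -2 + 0 · 4 = -2
  Term 1 contributes -3 + 1 · 4 = 1
  Term 2 contributes 0 + 2 · 4 = 8
p(4) = ⊕ of these = min[-2, 1, 8] = -2.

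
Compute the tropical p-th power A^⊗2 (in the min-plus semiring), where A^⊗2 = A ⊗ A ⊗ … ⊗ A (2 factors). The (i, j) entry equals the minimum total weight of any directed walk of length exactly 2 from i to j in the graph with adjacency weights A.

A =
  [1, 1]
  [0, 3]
A^⊗2 =
  [1, 2]
  [1, 1]

Each entry (A^⊗2)_ij equals the minimum over all length-2 walks i = v_0 → v_1 → … → v_2 = j of Σ_t A[v_t][v_{t+1}]. For example, for (i, j) = (0, 1) we minimise over 2 possible intermediate vertex sequences; the minimum is 2, attained along the walk 0 → 0 → 1.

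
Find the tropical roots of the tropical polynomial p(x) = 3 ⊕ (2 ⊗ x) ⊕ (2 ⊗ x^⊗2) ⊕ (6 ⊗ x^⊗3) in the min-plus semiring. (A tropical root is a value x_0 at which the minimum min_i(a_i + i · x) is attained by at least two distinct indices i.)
Roots: {-4, 0, 1}

Each tropical root is a break point of the lower envelope of the lines y = a_i + i · x (there are 4 lines, with slopes 0, 1, ..., 3). Only the lines that attain the minimum somewhere contribute to roots; other lines are dominated. Here the surviving (envelope) indices are i = 3, i = 2, i = 1, i = 0.
Intersections between consecutive envelope lines give the roots: for adjacent envelope indices i < j the intersection is x = (a_i − a_j) / (j − i). Reading off the sorted break points: {-4, 0, 1}.
Verification: at each break x_0, at least two indices attain the minimum of min_i(a_i + i · x_0).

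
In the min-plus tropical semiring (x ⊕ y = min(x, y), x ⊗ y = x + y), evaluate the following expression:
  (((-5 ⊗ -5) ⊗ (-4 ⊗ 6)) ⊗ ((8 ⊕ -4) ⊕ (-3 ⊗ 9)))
(((-5 ⊗ -5) ⊗ (-4 ⊗ 6)) ⊗ ((8 ⊕ -4) ⊕ (-3 ⊗ 9))) = -12

Expand innermost to outermost. Recall ⊕ takes the minimum of its arguments and ⊗ takes their sum. Working out the expression (((-5 ⊗ -5) ⊗ (-4 ⊗ 6)) ⊗ ((8 ⊕ -4) ⊕ (-3 ⊗ 9))) gives -12.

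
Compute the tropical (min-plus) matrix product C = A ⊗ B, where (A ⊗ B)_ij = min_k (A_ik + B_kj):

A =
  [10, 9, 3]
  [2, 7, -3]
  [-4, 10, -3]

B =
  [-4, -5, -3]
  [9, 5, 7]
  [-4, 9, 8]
A ⊗ B =
  [-1, 5, 7]
  [-7, -3, -1]
  [-8, -9, -7]

Apply the min-plus product entry-by-entry:
  C[0][0] = min over k of (A[0][0] + B[0][0] = 10 + -4 = 6, A[0][1] + B[1][0] = 9 + 9 = 18, A[0][2] + B[2][0] = 3 + -4 = -1) = -1 (attained at k = 2)
  C[0][1] = min over k of (A[0][0] + B[0][1] = 10 + -5 = 5, A[0][1] + B[1][1] = 9 + 5 = 14, A[0][2] + B[2][1] = 3 + 9 = 12) = 5 (attained at k = 0)
  C[0][2] = min over k of (A[0][0] + B[0][2] = 10 + -3 = 7, A[0][1] + B[1][2] = 9 + 7 = 16, A[0][2] + B[2][2] = 3 + 8 = 11) = 7 (attained at k = 0)
  C[1][0] = min over k of (A[1][0] + B[0][0] = 2 + -4 = -2, A[1][1] + B[1][0] = 7 + 9 = 16, A[1][2] + B[2][0] = -3 + -4 = -7) = -7 (attained at k = 2)
  C[1][1] = min over k of (A[1][0] + B[0][1] = 2 + -5 = -3, A[1][1] + B[1][1] = 7 + 5 = 12, A[1][2] + B[2][1] = -3 + 9 = 6) = -3 (attained at k = 0)
  C[1][2] = min over k of (A[1][0] + B[0][2] = 2 + -3 = -1, A[1][1] + B[1][2] = 7 + 7 = 14, A[1][2] + B[2][2] = -3 + 8 = 5) = -1 (attained at k = 0)
  C[2][0] = min over k of (A[2][0] + B[0][0] = -4 + -4 = -8, A[2][1] + B[1][0] = 10 + 9 = 19, A[2][2] + B[2][0] = -3 + -4 = -7) = -8 (attained at k = 0)
  C[2][1] = min over k of (A[2][0] + B[0][1] = -4 + -5 = -9, A[2][1] + B[1][1] = 10 + 5 = 15, A[2][2] + B[2][1] = -3 + 9 = 6) = -9 (attained at k = 0)
  C[2][2] = min over k of (A[2][0] + B[0][2] = -4 + -3 = -7, A[2][1] + B[1][2] = 10 + 7 = 17, A[2][2] + B[2][2] = -3 + 8 = 5) = -7 (attained at k = 0)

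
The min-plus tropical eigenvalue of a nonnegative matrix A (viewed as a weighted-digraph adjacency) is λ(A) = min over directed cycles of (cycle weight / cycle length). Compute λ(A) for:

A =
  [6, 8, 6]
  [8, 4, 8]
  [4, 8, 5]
λ(A) = 4

Enumerate directed cycles and compute their means (weight / length). Sample:
  cycle 0 → 0: weight = 6, length = 1, mean = 6/1 ≈ 6.000
  cycle 1 → 1: weight = 4, length = 1, mean = 4/1 ≈ 4.000
  cycle 2 → 2: weight = 5, length = 1, mean = 5/1 ≈ 5.000
  cycle 0 → 1 → 0: weight = 16, length = 2, mean = 16/2 ≈ 8.000
  cycle 0 → 2 → 0: weight = 10, length = 2, mean = 10/2 ≈ 5.000
  cycle 1 → 0 → 1: weight = 16, length = 2, mean = 16/2 ≈ 8.000
Minimum mean = 4.000, attained e.g. along the cycle 1 → 1 with weight 4 and length 1. So λ(A) = 4/1 = 4.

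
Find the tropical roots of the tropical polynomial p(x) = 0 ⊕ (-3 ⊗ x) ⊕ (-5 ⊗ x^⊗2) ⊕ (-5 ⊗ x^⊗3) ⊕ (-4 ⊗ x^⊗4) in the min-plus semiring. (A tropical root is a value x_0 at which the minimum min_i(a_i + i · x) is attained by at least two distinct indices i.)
Roots: {-1, 0, 2, 3}

Each tropical root is a break point of the lower envelope of the lines y = a_i + i · x (there are 5 lines, with slopes 0, 1, ..., 4). Only the lines that attain the minimum somewhere contribute to roots; other lines are dominated. Here the surviving (envelope) indices are i = 4, i = 3, i = 2, i = 1, i = 0.
Intersections between consecutive envelope lines give the roots: for adjacent envelope indices i < j the intersection is x = (a_i − a_j) / (j − i). Reading off the sorted break points: {-1, 0, 2, 3}.
Verification: at each break x_0, at least two indices attain the minimum of min_i(a_i + i · x_0).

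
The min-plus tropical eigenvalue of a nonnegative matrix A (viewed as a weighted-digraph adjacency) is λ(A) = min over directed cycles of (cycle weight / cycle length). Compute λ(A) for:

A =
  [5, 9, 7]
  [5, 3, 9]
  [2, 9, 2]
λ(A) = 2

Enumerate directed cycles and compute their means (weight / length). Sample:
  cycle 0 → 0: weight = 5, length = 1, mean = 5/1 ≈ 5.000
  cycle 1 → 1: weight = 3, length = 1, mean = 3/1 ≈ 3.000
  cycle 2 → 2: weight = 2, length = 1, mean = 2/1 ≈ 2.000
  cycle 0 → 1 → 0: weight = 14, length = 2, mean = 14/2 ≈ 7.000
  cycle 0 → 2 → 0: weight = 9, length = 2, mean = 9/2 ≈ 4.500
  cycle 1 → 0 → 1: weight = 14, length = 2, mean = 14/2 ≈ 7.000
Minimum mean = 2.000, attained e.g. along the cycle 2 → 2 with weight 2 and length 1. So λ(A) = 2/1 = 2.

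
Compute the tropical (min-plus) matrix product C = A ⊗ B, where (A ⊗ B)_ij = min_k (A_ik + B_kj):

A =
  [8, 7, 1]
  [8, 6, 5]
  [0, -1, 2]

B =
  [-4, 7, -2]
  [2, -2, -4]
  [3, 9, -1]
A ⊗ B =
  [4, 5, 0]
  [4, 4, 2]
  [-4, -3, -5]

Apply the min-plus product entry-by-entry:
  C[0][0] = min over k of (A[0][0] + B[0][0] = 8 + -4 = 4, A[0][1] + B[1][0] = 7 + 2 = 9, A[0][2] + B[2][0] = 1 + 3 = 4) = 4 (attained at k = 0)
  C[0][1] = min over k of (A[0][0] + B[0][1] = 8 + 7 = 15, A[0][1] + B[1][1] = 7 + -2 = 5, A[0][2] + B[2][1] = 1 + 9 = 10) = 5 (attained at k = 1)
  C[0][2] = min over k of (A[0][0] + B[0][2] = 8 + -2 = 6, A[0][1] + B[1][2] = 7 + -4 = 3, A[0][2] + B[2][2] = 1 + -1 = 0) = 0 (attained at k = 2)
  C[1][0] = min over k of (A[1][0] + B[0][0] = 8 + -4 = 4, A[1][1] + B[1][0] = 6 + 2 = 8, A[1][2] + B[2][0] = 5 + 3 = 8) = 4 (attained at k = 0)
  C[1][1] = min over k of (A[1][0] + B[0][1] = 8 + 7 = 15, A[1][1] + B[1][1] = 6 + -2 = 4, A[1][2] + B[2][1] = 5 + 9 = 14) = 4 (attained at k = 1)
  C[1][2] = min over k of (A[1][0] + B[0][2] = 8 + -2 = 6, A[1][1] + B[1][2] = 6 + -4 = 2, A[1][2] + B[2][2] = 5 + -1 = 4) = 2 (attained at k = 1)
  C[2][0] = min over k of (A[2][0] + B[0][0] = 0 + -4 = -4, A[2][1] + B[1][0] = -1 + 2 = 1, A[2][2] + B[2][0] = 2 + 3 = 5) = -4 (attained at k = 0)
  C[2][1] = min over k of (A[2][0] + B[0][1] = 0 + 7 = 7, A[2][1] + B[1][1] = -1 + -2 = -3, A[2][2] + B[2][1] = 2 + 9 = 11) = -3 (attained at k = 1)
  C[2][2] = min over k of (A[2][0] + B[0][2] = 0 + -2 = -2, A[2][1] + B[1][2] = -1 + -4 = -5, A[2][2] + B[2][2] = 2 + -1 = 1) = -5 (attained at k = 1)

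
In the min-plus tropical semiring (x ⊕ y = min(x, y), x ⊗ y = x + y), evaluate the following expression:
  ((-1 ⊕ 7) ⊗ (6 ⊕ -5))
((-1 ⊕ 7) ⊗ (6 ⊕ -5)) = -6

Expand innermost to outermost. Recall ⊕ takes the minimum of its arguments and ⊗ takes their sum. Working out the expression ((-1 ⊕ 7) ⊗ (6 ⊕ -5)) gives -6.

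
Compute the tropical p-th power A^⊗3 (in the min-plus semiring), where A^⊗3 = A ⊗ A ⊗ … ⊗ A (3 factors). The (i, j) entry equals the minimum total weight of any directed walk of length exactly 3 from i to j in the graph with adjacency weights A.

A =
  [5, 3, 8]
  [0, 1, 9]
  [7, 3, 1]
A^⊗3 =
  [4, 5, 10]
  [2, 3, 9]
  [4, 5, 3]

Each entry (A^⊗3)_ij equals the minimum over all length-3 walks i = v_0 → v_1 → … → v_3 = j of Σ_t A[v_t][v_{t+1}]. For example, for (i, j) = (0, 2) we minimise over 9 possible intermediate vertex sequences; the minimum is 10, attained along the walk 0 → 2 → 2 → 2.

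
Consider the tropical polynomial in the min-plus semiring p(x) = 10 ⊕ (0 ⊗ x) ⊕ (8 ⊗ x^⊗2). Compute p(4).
p(4) = 4

A tropical monomial a ⊗ x^⊗i evaluates to a + i · x. Evaluating each term at x = 4:
  Term 0 contributes 10 + 0 · 4 = 10
  Term 1 contributes 0 + 1 · 4 = 4
  Term 2 contributes 8 + 2 · 4 = 16
p(4) = ⊕ of these = min[10, 4, 16] = 4.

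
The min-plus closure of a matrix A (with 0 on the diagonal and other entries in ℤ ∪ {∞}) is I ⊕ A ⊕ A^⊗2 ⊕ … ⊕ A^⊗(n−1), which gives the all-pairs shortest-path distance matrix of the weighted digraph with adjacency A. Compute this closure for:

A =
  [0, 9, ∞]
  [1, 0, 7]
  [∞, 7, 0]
Closure =
  [0, 9, 16]
  [1, 0, 7]
  [8, 7, 0]

This is the Floyd-Warshall all-pairs shortest-path computation. For each intermediate vertex k = 0, 1, …, 2, update dist[i][j] ← min(dist[i][j], dist[i][k] + dist[k][j]). The final matrix gives, for each (i, j), the minimum total weight of any directed path from i to j (possibly empty when i = j).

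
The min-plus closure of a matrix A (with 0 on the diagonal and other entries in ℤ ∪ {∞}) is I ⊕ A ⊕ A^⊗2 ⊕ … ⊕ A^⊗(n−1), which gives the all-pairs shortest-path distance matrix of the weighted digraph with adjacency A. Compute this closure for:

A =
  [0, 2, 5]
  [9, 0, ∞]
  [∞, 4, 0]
Closure =
  [0, 2, 5]
  [9, 0, 14]
  [13, 4, 0]

This is the Floyd-Warshall all-pairs shortest-path computation. For each intermediate vertex k = 0, 1, …, 2, update dist[i][j] ← min(dist[i][j], dist[i][k] + dist[k][j]). The final matrix gives, for each (i, j), the minimum total weight of any directed path from i to j (possibly empty when i = j).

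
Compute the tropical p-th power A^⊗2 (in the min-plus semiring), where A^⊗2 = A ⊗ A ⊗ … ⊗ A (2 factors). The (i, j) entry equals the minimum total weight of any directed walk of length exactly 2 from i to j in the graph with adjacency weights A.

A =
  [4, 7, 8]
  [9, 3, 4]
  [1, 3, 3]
A^⊗2 =
  [8, 10, 11]
  [5, 6, 7]
  [4, 6, 6]

Each entry (A^⊗2)_ij equals the minimum over all length-2 walks i = v_0 → v_1 → … → v_2 = j of Σ_t A[v_t][v_{t+1}]. For example, for (i, j) = (0, 2) we minimise over 3 possible intermediate vertex sequences; the minimum is 11, attained along the walk 0 → 1 → 2.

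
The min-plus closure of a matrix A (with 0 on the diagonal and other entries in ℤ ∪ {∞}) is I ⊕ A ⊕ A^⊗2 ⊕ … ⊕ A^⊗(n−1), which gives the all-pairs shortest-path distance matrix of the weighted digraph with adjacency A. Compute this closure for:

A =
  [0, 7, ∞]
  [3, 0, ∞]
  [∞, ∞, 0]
Closure =
  [0, 7, ∞]
  [3, 0, ∞]
  [∞, ∞, 0]

This is the Floyd-Warshall all-pairs shortest-path computation. For each intermediate vertex k = 0, 1, …, 2, update dist[i][j] ← min(dist[i][j], dist[i][k] + dist[k][j]). The final matrix gives, for each (i, j), the minimum total weight of any directed path from i to j (possibly empty when i = j).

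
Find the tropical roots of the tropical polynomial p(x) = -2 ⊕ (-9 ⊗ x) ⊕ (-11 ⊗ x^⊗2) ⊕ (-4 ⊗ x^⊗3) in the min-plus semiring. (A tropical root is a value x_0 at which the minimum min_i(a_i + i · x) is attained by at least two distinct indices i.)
Roots: {-7, 2, 7}

Each tropical root is a break point of the lower envelope of the lines y = a_i + i · x (there are 4 lines, with slopes 0, 1, ..., 3). Only the lines that attain the minimum somewhere contribute to roots; other lines are dominated. Here the surviving (envelope) indices are i = 3, i = 2, i = 1, i = 0.
Intersections between consecutive envelope lines give the roots: for adjacent envelope indices i < j the intersection is x = (a_i − a_j) / (j − i). Reading off the sorted break points: {-7, 2, 7}.
Verification: at each break x_0, at least two indices attain the minimum of min_i(a_i + i · x_0).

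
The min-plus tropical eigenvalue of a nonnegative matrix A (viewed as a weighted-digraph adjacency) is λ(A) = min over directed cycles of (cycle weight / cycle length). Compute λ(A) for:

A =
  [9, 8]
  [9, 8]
λ(A) = 8

Enumerate directed cycles and compute their means (weight / length). Sample:
  cycle 0 → 0: weight = 9, length = 1, mean = 9/1 ≈ 9.000
  cycle 1 → 1: weight = 8, length = 1, mean = 8/1 ≈ 8.000
  cycle 0 → 1 → 0: weight = 17, length = 2, mean = 17/2 ≈ 8.500
  cycle 1 → 0 → 1: weight = 17, length = 2, mean = 17/2 ≈ 8.500
Minimum mean = 8.000, attained e.g. along the cycle 1 → 1 with weight 8 and length 1. So λ(A) = 8/1 = 8.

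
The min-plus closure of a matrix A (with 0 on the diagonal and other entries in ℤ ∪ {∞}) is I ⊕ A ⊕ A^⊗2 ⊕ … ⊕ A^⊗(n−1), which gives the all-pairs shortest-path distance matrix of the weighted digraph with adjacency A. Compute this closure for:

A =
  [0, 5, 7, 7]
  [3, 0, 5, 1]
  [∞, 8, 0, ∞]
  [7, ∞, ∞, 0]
Closure =
  [0, 5, 7, 6]
  [3, 0, 5, 1]
  [11, 8, 0, 9]
  [7, 12, 14, 0]

This is the Floyd-Warshall all-pairs shortest-path computation. For each intermediate vertex k = 0, 1, …, 3, update dist[i][j] ← min(dist[i][j], dist[i][k] + dist[k][j]). The final matrix gives, for each (i, j), the minimum total weight of any directed path from i to j (possibly empty when i = j).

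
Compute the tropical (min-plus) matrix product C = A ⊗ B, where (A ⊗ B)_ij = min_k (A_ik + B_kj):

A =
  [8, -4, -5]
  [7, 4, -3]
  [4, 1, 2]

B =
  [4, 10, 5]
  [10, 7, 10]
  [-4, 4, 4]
A ⊗ B =
  [-9, -1, -1]
  [-7, 1, 1]
  [-2, 6, 6]

Apply the min-plus product entry-by-entry:
  C[0][0] = min over k of (A[0][0] + B[0][0] = 8 + 4 = 12, A[0][1] + B[1][0] = -4 + 10 = 6, A[0][2] + B[2][0] = -5 + -4 = -9) = -9 (attained at k = 2)
  C[0][1] = min over k of (A[0][0] + B[0][1] = 8 + 10 = 18, A[0][1] + B[1][1] = -4 + 7 = 3, A[0][2] + B[2][1] = -5 + 4 = -1) = -1 (attained at k = 2)
  C[0][2] = min over k of (A[0][0] + B[0][2] = 8 + 5 = 13, A[0][1] + B[1][2] = -4 + 10 = 6, A[0][2] + B[2][2] = -5 + 4 = -1) = -1 (attained at k = 2)
  C[1][0] = min over k of (A[1][0] + B[0][0] = 7 + 4 = 11, A[1][1] + B[1][0] = 4 + 10 = 14, A[1][2] + B[2][0] = -3 + -4 = -7) = -7 (attained at k = 2)
  C[1][1] = min over k of (A[1][0] + B[0][1] = 7 + 10 = 17, A[1][1] + B[1][1] = 4 + 7 = 11, A[1][2] + B[2][1] = -3 + 4 = 1) = 1 (attained at k = 2)
  C[1][2] = min over k of (A[1][0] + B[0][2] = 7 + 5 = 12, A[1][1] + B[1][2] = 4 + 10 = 14, A[1][2] + B[2][2] = -3 + 4 = 1) = 1 (attained at k = 2)
  C[2][0] = min over k of (A[2][0] + B[0][0] = 4 + 4 = 8, A[2][1] + B[1][0] = 1 + 10 = 11, A[2][2] + B[2][0] = 2 + -4 = -2) = -2 (attained at k = 2)
  C[2][1] = min over k of (A[2][0] + B[0][1] = 4 + 10 = 14, A[2][1] + B[1][1] = 1 + 7 = 8, A[2][2] + B[2][1] = 2 + 4 = 6) = 6 (attained at k = 2)
  C[2][2] = min over k of (A[2][0] + B[0][2] = 4 + 5 = 9, A[2][1] + B[1][2] = 1 + 10 = 11, A[2][2] + B[2][2] = 2 + 4 = 6) = 6 (attained at k = 2)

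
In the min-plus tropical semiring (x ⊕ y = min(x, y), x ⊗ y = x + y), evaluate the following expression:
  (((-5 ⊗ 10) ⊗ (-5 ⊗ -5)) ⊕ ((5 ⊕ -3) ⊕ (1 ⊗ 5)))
(((-5 ⊗ 10) ⊗ (-5 ⊗ -5)) ⊕ ((5 ⊕ -3) ⊕ (1 ⊗ 5))) = -5

Expand innermost to outermost. Recall ⊕ takes the minimum of its arguments and ⊗ takes their sum. Working out the expression (((-5 ⊗ 10) ⊗ (-5 ⊗ -5)) ⊕ ((5 ⊕ -3) ⊕ (1 ⊗ 5))) gives -5.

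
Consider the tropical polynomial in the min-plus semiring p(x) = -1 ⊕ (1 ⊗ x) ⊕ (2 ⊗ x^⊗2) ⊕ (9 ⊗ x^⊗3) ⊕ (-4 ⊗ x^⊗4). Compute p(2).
p(2) = -1

A tropical monomial a ⊗ x^⊗i evaluates to a + i · x. Evaluating each term at x = 2:
  Term 0 contributes -1 + 0 · 2 = -1
  Term 1 contributes 1 + 1 · 2 = 3
  Term 2 contributes 2 + 2 · 2 = 6
  Term 3 contributes 9 + 3 · 2 = 15
  Term 4 contributes -4 + 4 · 2 = 4
p(2) = ⊕ of these = min[-1, 3, 6, 15, 4] = -1.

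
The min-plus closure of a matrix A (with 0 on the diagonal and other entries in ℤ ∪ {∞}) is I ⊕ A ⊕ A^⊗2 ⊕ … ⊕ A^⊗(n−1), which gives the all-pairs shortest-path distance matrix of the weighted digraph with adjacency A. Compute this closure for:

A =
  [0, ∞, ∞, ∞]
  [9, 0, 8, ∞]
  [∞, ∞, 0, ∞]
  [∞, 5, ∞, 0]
Closure =
  [0, ∞, ∞, ∞]
  [9, 0, 8, ∞]
  [∞, ∞, 0, ∞]
  [14, 5, 13, 0]

This is the Floyd-Warshall all-pairs shortest-path computation. For each intermediate vertex k = 0, 1, …, 3, update dist[i][j] ← min(dist[i][j], dist[i][k] + dist[k][j]). The final matrix gives, for each (i, j), the minimum total weight of any directed path from i to j (possibly empty when i = j).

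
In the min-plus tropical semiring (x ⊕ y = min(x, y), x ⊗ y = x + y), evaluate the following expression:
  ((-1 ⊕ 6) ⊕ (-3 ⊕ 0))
((-1 ⊕ 6) ⊕ (-3 ⊕ 0)) = -3

Expand innermost to outermost. Recall ⊕ takes the minimum of its arguments and ⊗ takes their sum. Working out the expression ((-1 ⊕ 6) ⊕ (-3 ⊕ 0)) gives -3.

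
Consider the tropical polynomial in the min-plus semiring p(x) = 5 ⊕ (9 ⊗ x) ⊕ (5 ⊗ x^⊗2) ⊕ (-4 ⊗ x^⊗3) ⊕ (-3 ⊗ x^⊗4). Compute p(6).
p(6) = 5

A tropical monomial a ⊗ x^⊗i evaluates to a + i · x. Evaluating each term at x = 6:
  Term 0 contributes 5 + 0 · 6 = 5
  Term 1 contributes 9 + 1 · 6 = 15
  Term 2 contributes 5 + 2 · 6 = 17
  Term 3 contributes -4 + 3 · 6 = 14
  Term 4 contributes -3 + 4 · 6 = 21
p(6) = ⊕ of these = min[5, 15, 17, 14, 21] = 5.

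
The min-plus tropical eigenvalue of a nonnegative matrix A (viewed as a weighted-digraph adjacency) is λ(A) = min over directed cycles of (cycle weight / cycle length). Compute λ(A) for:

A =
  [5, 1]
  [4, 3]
λ(A) = 5/2

Enumerate directed cycles and compute their means (weight / length). Sample:
  cycle 0 → 0: weight = 5, length = 1, mean = 5/1 ≈ 5.000
  cycle 1 → 1: weight = 3, length = 1, mean = 3/1 ≈ 3.000
  cycle 0 → 1 → 0: weight = 5, length = 2, mean = 5/2 ≈ 2.500
  cycle 1 → 0 → 1: weight = 5, length = 2, mean = 5/2 ≈ 2.500
Minimum mean = 2.500, attained e.g. along the cycle 0 → 1 → 0 with weight 5 and length 2. So λ(A) = 5/2 = 5/2.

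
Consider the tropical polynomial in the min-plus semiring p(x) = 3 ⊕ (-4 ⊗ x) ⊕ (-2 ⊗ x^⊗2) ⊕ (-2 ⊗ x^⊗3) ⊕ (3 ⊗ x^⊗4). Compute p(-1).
p(-1) = -5

A tropical monomial a ⊗ x^⊗i evaluates to a + i · x. Evaluating each term at x = -1:
  Term 0 contributes 3 + 0 · -1 = 3
  Term 1 contributes -4 + 1 · -1 = -5
  Term 2 contributes -2 + 2 · -1 = -4
  Term 3 contributes -2 + 3 · -1 = -5
  Term 4 contributes 3 + 4 · -1 = -1
p(-1) = ⊕ of these = min[3, -5, -4, -5, -1] = -5.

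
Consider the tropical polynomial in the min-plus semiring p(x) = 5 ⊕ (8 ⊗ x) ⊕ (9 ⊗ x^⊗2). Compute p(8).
p(8) = 5

A tropical monomial a ⊗ x^⊗i evaluates to a + i · x. Evaluating each term at x = 8:
  Term 0 contributes 5 + 0 · 8 = 5
  Term 1 contributes 8 + 1 · 8 = 16
  Term 2 contributes 9 + 2 · 8 = 25
p(8) = ⊕ of these = min[5, 16, 25] = 5.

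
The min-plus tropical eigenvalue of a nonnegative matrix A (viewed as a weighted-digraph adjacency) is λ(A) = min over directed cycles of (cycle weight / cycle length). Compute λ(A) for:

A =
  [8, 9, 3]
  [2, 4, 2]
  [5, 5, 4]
λ(A) = 10/3

Enumerate directed cycles and compute their means (weight / length). Sample:
  cycle 0 → 0: weight = 8, length = 1, mean = 8/1 ≈ 8.000
  cycle 1 → 1: weight = 4, length = 1, mean = 4/1 ≈ 4.000
  cycle 2 → 2: weight = 4, length = 1, mean = 4/1 ≈ 4.000
  cycle 0 → 1 → 0: weight = 11, length = 2, mean = 11/2 ≈ 5.500
  cycle 0 → 2 → 0: weight = 8, length = 2, mean = 8/2 ≈ 4.000
  cycle 1 → 0 → 1: weight = 11, length = 2, mean = 11/2 ≈ 5.500
Minimum mean = 3.333, attained e.g. along the cycle 0 → 2 → 1 → 0 with weight 10 and length 3. So λ(A) = 10/3 = 10/3.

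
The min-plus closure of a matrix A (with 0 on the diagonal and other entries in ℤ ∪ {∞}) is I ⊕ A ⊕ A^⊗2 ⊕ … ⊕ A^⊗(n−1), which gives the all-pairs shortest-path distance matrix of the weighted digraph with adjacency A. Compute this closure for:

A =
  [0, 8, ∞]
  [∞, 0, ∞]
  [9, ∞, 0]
Closure =
  [0, 8, ∞]
  [∞, 0, ∞]
  [9, 17, 0]

This is the Floyd-Warshall all-pairs shortest-path computation. For each intermediate vertex k = 0, 1, …, 2, update dist[i][j] ← min(dist[i][j], dist[i][k] + dist[k][j]). The final matrix gives, for each (i, j), the minimum total weight of any directed path from i to j (possibly empty when i = j).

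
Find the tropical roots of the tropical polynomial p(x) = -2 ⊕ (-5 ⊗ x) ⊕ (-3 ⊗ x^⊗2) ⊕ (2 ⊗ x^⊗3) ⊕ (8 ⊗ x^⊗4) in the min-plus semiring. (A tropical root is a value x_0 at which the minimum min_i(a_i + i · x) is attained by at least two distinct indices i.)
Roots: {-6, -5, -2, 3}

Each tropical root is a break point of the lower envelope of the lines y = a_i + i · x (there are 5 lines, with slopes 0, 1, ..., 4). Only the lines that attain the minimum somewhere contribute to roots; other lines are dominated. Here the surviving (envelope) indices are i = 4, i = 3, i = 2, i = 1, i = 0.
Intersections between consecutive envelope lines give the roots: for adjacent envelope indices i < j the intersection is x = (a_i − a_j) / (j − i). Reading off the sorted break points: {-6, -5, -2, 3}.
Verification: at each break x_0, at least two indices attain the minimum of min_i(a_i + i · x_0).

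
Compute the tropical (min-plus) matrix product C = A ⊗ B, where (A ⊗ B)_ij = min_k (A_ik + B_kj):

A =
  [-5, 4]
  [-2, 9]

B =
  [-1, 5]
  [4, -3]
A ⊗ B =
  [-6, 0]
  [-3, 3]

Apply the min-plus product entry-by-entry:
  C[0][0] = min over k of (A[0][0] + B[0][0] = -5 + -1 = -6, A[0][1] + B[1][0] = 4 + 4 = 8) = -6 (attained at k = 0)
  C[0][1] = min over k of (A[0][0] + B[0][1] = -5 + 5 = 0, A[0][1] + B[1][1] = 4 + -3 = 1) = 0 (attained at k = 0)
  C[1][0] = min over k of (A[1][0] + B[0][0] = -2 + -1 = -3, A[1][1] + B[1][0] = 9 + 4 = 13) = -3 (attained at k = 0)
  C[1][1] = min over k of (A[1][0] + B[0][1] = -2 + 5 = 3, A[1][1] + B[1][1] = 9 + -3 = 6) = 3 (attained at k = 0)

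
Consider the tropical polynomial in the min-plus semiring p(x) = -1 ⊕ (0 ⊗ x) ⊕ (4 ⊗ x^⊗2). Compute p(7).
p(7) = -1

A tropical monomial a ⊗ x^⊗i evaluates to a + i · x. Evaluating each term at x = 7:
  Term 0 contributes -1 + 0 · 7 = -1
  Term 1 contributes 0 + 1 · 7 = 7
  Term 2 contributes 4 + 2 · 7 = 18
p(7) = ⊕ of these = min[-1, 7, 18] = -1.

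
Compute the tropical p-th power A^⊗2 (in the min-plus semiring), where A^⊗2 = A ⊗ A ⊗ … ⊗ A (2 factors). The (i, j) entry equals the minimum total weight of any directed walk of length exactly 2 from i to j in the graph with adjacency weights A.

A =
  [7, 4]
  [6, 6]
A^⊗2 =
  [10, 10]
  [12, 10]

Each entry (A^⊗2)_ij equals the minimum over all length-2 walks i = v_0 → v_1 → … → v_2 = j of Σ_t A[v_t][v_{t+1}]. For example, for (i, j) = (0, 1) we minimise over 2 possible intermediate vertex sequences; the minimum is 10, attained along the walk 0 → 1 → 1.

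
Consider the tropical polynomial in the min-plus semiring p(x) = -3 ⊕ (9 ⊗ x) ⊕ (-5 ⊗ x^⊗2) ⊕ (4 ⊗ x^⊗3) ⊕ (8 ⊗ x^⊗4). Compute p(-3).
p(-3) = -11

A tropical monomial a ⊗ x^⊗i evaluates to a + i · x. Evaluating each term at x = -3:
  Term 0 contributes -3 + 0 · -3 = -3
  Term 1 contributes 9 + 1 · -3 = 6
  Term 2 contributes -5 + 2 · -3 = -11
  Term 3 contributes 4 + 3 · -3 = -5
  Term 4 contributes 8 + 4 · -3 = -4
p(-3) = ⊕ of these = min[-3, 6, -11, -5, -4] = -11.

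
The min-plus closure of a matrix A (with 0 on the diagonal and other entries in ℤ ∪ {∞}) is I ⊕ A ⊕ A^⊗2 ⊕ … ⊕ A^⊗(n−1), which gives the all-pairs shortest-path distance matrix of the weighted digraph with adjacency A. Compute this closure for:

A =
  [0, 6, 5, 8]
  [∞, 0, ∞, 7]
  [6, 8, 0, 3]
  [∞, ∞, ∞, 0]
Closure =
  [0, 6, 5, 8]
  [∞, 0, ∞, 7]
  [6, 8, 0, 3]
  [∞, ∞, ∞, 0]

This is the Floyd-Warshall all-pairs shortest-path computation. For each intermediate vertex k = 0, 1, …, 3, update dist[i][j] ← min(dist[i][j], dist[i][k] + dist[k][j]). The final matrix gives, for each (i, j), the minimum total weight of any directed path from i to j (possibly empty when i = j).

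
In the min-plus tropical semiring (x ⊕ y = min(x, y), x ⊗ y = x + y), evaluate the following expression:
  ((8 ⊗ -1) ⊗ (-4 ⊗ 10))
((8 ⊗ -1) ⊗ (-4 ⊗ 10)) = 13

Expand innermost to outermost. Recall ⊕ takes the minimum of its arguments and ⊗ takes their sum. Working out the expression ((8 ⊗ -1) ⊗ (-4 ⊗ 10)) gives 13.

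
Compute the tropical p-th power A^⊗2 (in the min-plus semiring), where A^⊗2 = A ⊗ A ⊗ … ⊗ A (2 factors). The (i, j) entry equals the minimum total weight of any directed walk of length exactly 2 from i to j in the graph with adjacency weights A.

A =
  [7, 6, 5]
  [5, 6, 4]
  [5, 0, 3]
A^⊗2 =
  [10, 5, 8]
  [9, 4, 7]
  [5, 3, 4]

Each entry (A^⊗2)_ij equals the minimum over all length-2 walks i = v_0 → v_1 → … → v_2 = j of Σ_t A[v_t][v_{t+1}]. For example, for (i, j) = (0, 2) we minimise over 3 possible intermediate vertex sequences; the minimum is 8, attained along the walk 0 → 2 → 2.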